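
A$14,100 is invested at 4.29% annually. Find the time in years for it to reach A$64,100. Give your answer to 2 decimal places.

(1+i)^n = 64100/14100 = 4.54610, so n = ln 4.54610 / ln 1.0429 = 36.0495 years

36.05 years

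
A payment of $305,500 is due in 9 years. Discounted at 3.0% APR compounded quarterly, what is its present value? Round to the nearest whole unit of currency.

$233,448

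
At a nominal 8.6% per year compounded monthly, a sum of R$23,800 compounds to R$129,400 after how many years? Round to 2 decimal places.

19.76 years

Periodic rate i = 0.086/12 = 0.00716667.
n = ln(129400/23800) / ln(1+0.00716667) = ln(5.43697) / 0.007141 = 237.1093 months
= 237.1093/12 years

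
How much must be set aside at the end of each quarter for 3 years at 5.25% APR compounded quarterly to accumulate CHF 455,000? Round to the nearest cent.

i = 0.0525/4 = 0.013125 per quarter; n = 3·4 = 12.
FV-annuity factor = 12.905291; PMT = 455000 / 12.905291 = 35,256.8557

CHF 35,256.86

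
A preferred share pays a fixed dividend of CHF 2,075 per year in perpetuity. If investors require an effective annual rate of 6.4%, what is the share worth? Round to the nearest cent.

CHF 32,421.88

PV = C/r = 2075/0.064 = 32,421.8750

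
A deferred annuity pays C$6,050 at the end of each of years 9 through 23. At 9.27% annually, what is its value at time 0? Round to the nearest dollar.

Value one period before first payment (t=8): 6050 × [1 − (1+0.0927)^(−15)] / 0.0927 = 6050 × 7.933801 = 47,999.4957
Discount back 8 years: 47,999.4957 × (1+0.0927)^(−8) = 47,999.4957 × 0.492031 = 23,617.2393

C$23,617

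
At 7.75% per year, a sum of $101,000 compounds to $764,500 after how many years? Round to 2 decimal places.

n = ln(764500/101000) / ln(1+0.0775) = ln(7.56931) / 0.074644 = 27.1169 years

27.12 years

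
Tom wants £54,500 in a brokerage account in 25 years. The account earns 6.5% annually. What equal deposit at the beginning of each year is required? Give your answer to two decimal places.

£869.01

FV-annuity factor × (1+i) = 62.715378; PMT = 54500 / 62.715378 = 869.0054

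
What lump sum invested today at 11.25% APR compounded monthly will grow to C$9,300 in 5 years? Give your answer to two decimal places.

i = 0.1125/12 = 0.009375 per month; n = 5·12 = 60.
Discount factor = (1+0.009375)^(−60) = 0.571278; PV = 9,300 × 0.571278 = 5,312.8837

C$5,312.88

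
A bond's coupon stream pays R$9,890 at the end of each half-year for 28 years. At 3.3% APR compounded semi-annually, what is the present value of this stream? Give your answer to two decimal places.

R$359,676.90

With 2 periods per year: i = 0.0165, n = 56.
PV = 9890 × [1 − (1+0.0165)^(−56)] / 0.0165 = 9890 × 36.367735 = 359,676.9025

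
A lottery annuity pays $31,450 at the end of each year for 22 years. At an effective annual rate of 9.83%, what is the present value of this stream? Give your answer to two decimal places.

PV = 31450 × [1 − (1+0.0983)^(−22)] / 0.0983 = 31450 × 8.879981 = 279,275.3934

$279,275.39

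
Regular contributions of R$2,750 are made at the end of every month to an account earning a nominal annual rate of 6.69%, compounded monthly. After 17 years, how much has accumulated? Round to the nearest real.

With 12 periods per year: i = 0.005575, n = 204.
FV = 2750 × [(1+0.005575)^204 − 1] / 0.005575 = 2750 × 378.206956 = 1,040,069.1278

R$1,040,069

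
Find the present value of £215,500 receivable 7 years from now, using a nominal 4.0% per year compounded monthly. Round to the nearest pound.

With 12 periods per year: i = 0.00333333, n = 84.
Discount factor = (1+0.00333333)^(−84) = 0.756136; PV = 215,500 × 0.756136 = 162,947.2521

£162,947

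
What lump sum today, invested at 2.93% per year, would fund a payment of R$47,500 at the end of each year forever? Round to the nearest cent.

PV = C/r = 47500/0.0293 = 1,621,160.4096

R$1,621,160.41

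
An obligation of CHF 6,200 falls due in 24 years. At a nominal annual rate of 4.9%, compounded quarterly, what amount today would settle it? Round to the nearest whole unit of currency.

i = 0.049/4 = 0.01225 per quarter; n = 24·4 = 96.
PV = FV·(1+i)^(−n) = 6,200 × 0.310722 = 1,926.4790

CHF 1,926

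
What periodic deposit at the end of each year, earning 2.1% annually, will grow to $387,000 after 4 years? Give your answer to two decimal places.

$93,755.15

FV-annuity factor = 4.127773; PMT = 387000 / 4.127773 = 93,755.1497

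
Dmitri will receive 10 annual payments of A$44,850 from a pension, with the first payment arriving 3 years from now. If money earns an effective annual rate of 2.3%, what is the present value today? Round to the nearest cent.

Value one period before first payment (t=2): 44850 × [1 − (1+0.023)^(−10)] / 0.023 = 44850 × 8.843210 = 396,617.9791
Discount back 2 years: 396,617.9791 × (1+0.023)^(−2) = 396,617.9791 × 0.955540 = 378,984.2223

A$378,984.22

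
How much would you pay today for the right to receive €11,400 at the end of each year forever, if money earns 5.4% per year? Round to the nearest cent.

PV = C/r = 11400/0.054 = 211,111.1111

€211,111.11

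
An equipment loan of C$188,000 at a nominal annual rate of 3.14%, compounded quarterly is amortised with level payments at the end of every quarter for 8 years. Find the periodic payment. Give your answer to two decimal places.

C$6,666.67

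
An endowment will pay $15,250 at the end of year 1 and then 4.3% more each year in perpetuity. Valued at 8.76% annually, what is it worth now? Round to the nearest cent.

$341,928.25

PV = D₁/(r − g) = 15250/(0.0876 − 0.043) = 341,928.2511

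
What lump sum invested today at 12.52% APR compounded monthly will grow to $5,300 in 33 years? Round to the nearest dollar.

$87

With 12 periods per year: i = 0.0104333, n = 396.
Discount factor = (1+0.0104333)^(−396) = 0.016405; PV = 5,300 × 0.016405 = 86.9442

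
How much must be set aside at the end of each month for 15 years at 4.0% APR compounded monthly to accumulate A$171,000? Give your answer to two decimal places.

A$694.87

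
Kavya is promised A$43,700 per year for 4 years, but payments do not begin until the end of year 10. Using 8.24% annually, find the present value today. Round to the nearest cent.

A$70,596.34

PV at t=9 (ordinary 4-year annuity): 43700 × a(4|0.0824) = 43700 × 3.294510 = 143,970.0790
PV₀ = 143,970.0790 / (1+0.0824)^9 = 143,970.0790 / 2.039342 = 70,596.3407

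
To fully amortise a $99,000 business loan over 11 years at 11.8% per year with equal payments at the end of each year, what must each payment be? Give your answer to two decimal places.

PMT = 99000 / ( [1 − (1+0.118)^(−11)] / 0.118 ) = 99000 / 5.989967 = 16,527.6378

$16,527.64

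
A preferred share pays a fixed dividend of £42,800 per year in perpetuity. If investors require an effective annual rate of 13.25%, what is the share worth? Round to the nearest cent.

£323,018.87

PV = PMT / i = 42800 / 0.1325 = 323,018.8679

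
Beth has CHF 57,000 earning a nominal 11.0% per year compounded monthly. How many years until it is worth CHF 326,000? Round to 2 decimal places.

Periodic rate i = 0.11/12 = 0.00916667.
n = ln(326000/57000) / ln(1+0.00916667) = ln(5.71930) / 0.009125 = 191.1084 months
= 191.1084/12 years

15.93 years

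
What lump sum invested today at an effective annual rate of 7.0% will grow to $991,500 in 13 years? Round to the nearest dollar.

$411,437

PV = FV·(1+i)^(−n) = 991,500 × 0.414964 = 411,437.2501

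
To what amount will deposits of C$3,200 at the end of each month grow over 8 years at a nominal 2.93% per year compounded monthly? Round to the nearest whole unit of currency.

i = 0.0293/12 = 0.00244167 per month; n = 8·12 = 96.
FV = 3200 × [(1+0.00244167)^96 − 1] / 0.00244167 = 3200 × 108.036425 = 345,716.5592

C$345,717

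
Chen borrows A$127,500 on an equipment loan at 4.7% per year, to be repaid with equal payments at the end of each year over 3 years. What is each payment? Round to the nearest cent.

Annuity-PV factor = 2.738629; PMT = 127500 / 2.738629 = 46,556.1405

A$46,556.14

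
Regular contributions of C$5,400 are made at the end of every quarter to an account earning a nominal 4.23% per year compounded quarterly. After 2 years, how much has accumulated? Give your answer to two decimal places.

C$44,833.21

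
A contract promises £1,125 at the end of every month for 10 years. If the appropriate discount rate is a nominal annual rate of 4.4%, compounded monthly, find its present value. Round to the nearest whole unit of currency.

£109,057

i = 0.044/12 = 0.00366667 per month; n = 10·12 = 120.
Annuity factor a(120|0.00366667) = 96.939577; PV = 1125 × 96.939577 = 109,057.0236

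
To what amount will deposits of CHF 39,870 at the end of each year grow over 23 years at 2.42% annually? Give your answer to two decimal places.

CHF 1,207,969.15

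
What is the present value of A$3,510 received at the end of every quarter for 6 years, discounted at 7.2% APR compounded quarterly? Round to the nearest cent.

i = 0.072/4 = 0.018 per quarter; n = 6·4 = 24.
Annuity factor a(24|0.018) = 19.349533; PV = 3510 × 19.349533 = 67,916.8593

A$67,916.86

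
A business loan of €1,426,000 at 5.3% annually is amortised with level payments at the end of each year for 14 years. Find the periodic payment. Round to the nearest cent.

€146,836.55

Annuity-PV factor = 9.711479; PMT = 1.426e+06 / 9.711479 = 146,836.5482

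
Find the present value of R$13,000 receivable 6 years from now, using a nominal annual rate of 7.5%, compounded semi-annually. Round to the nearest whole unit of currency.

With 2 periods per year: i = 0.0375, n = 12.
PV = 13,000 / (1 + 0.0375)^12 = 13,000 / 1.555454 = 8,357.6867

R$8,358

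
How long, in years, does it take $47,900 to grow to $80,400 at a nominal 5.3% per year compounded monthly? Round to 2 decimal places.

Periodic rate i = 0.053/12 = 0.00441667.
(1+i)^n = 80400/47900 = 1.67850, so n = ln 1.67850 / ln 1.00442 = 117.5188 months
= 117.5188/12 years

9.79 years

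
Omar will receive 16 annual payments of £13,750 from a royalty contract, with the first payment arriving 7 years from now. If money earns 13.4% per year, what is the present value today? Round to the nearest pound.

£41,800

Value one period before first payment (t=6): 13750 × [1 − (1+0.134)^(−16)] / 0.134 = 13750 × 6.464788 = 88,890.8372
PV₀ = 88,890.8372 / (1+0.134)^6 = 88,890.8372 / 2.126563 = 41,800.2298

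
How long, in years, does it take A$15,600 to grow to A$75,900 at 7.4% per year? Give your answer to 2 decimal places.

n = ln(75900/15600) / ln(1+0.074) = ln(4.86538) / 0.071390 = 22.1620 years

22.16 years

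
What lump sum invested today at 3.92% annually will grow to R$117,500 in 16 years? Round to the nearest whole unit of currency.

PV = FV·(1+i)^(−n) = 117,500 × 0.540523 = 63,511.3958

R$63,511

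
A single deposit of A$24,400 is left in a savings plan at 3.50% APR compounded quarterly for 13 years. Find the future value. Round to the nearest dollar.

A$38,383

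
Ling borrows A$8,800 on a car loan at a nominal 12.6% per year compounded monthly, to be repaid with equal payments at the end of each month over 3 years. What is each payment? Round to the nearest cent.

A$294.81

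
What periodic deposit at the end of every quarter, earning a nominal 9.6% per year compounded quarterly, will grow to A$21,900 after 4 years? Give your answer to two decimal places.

A$1,138.89

Periodic rate i = 0.096/4 = 0.024; n = 4 × 4 = 16 periods.
PMT = 21900 / ( [(1+0.024)^16 − 1] / 0.024 ) = 21900 / 19.229235 = 1,138.8909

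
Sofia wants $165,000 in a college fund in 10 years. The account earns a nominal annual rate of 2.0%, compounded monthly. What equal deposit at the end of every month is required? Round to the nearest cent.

i = 0.02/12 = 0.00166667 per month; n = 10·12 = 120.
FV-annuity factor = 132.719660; PMT = 165000 / 132.719660 = 1,243.2220

$1,243.22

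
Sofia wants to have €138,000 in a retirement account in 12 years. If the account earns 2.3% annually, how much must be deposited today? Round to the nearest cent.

€105,044.06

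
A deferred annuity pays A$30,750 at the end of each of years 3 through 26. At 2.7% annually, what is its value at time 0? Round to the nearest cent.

A$510,088.18

Value one period before first payment (t=2): 30750 × [1 − (1+0.027)^(−24)] / 0.027 = 30750 × 17.496091 = 538,004.7926
Discount back 2 years: 538,004.7926 × (1+0.027)^(−2) = 538,004.7926 × 0.948111 = 510,088.1768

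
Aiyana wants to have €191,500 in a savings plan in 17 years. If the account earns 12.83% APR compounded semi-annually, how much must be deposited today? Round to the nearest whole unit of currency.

With 2 periods per year: i = 0.06415, n = 34.
Discount factor = (1+0.06415)^(−34) = 0.120754; PV = 191,500 × 0.120754 = 23,124.4760

€23,124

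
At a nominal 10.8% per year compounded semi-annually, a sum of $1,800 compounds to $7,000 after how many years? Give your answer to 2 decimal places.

12.91 years

Periodic rate i = 0.108/2 = 0.054.
(1+i)^n = 7000/1800 = 3.88889, so n = ln 3.88889 / ln 1.054 = 25.8235 half-years
= 25.8235/2 years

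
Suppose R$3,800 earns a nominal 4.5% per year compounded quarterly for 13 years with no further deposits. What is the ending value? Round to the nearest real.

R$6,799

i = 0.045/4 = 0.01125 per quarter; n = 13·4 = 52.
FV = PV·(1+i)^n = 3,800 × 1.789138 = 6,798.7238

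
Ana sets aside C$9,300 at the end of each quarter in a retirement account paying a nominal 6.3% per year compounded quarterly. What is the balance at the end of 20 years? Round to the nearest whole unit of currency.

Periodic rate i = 0.063/4 = 0.01575; n = 20 × 4 = 80 periods.
Accumulation factor s(80|0.01575) = 158.157011; FV = 9300 × 158.157011 = 1,470,860.2001

C$1,470,860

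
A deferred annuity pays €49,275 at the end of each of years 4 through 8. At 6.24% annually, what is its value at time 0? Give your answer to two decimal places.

Value one period before first payment (t=3): 49275 × [1 − (1+0.0624)^(−5)] / 0.0624 = 49275 × 4.185003 = 206,216.0289
PV₀ = 206,216.0289 / (1+0.0624)^3 = 206,216.0289 / 1.199124 = 171,972.1945

€171,972.19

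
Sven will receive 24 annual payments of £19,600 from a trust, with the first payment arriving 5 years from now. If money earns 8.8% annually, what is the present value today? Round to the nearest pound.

Value one period before first payment (t=4): 19600 × [1 − (1+0.088)^(−24)] / 0.088 = 19600 × 9.862487 = 193,304.7498
Discount back 4 years: 193,304.7498 × (1+0.088)^(−4) = 193,304.7498 × 0.713649 = 137,951.6642

£137,952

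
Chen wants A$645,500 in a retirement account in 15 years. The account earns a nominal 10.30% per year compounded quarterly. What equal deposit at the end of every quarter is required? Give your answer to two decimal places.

With 4 periods per year: i = 0.02575, n = 60.
FV-annuity factor = 139.696323; PMT = 645500 / 139.696323 = 4,620.7372

A$4,620.74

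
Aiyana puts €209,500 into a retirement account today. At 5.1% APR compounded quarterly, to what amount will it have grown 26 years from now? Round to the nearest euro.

€782,381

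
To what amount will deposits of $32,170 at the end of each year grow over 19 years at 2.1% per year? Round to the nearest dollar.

Accumulation factor s(19|0.021) = 23.056601; FV = 32170 × 23.056601 = 741,730.8649

$741,731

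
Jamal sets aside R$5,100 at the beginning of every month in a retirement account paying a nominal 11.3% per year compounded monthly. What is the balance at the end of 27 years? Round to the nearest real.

R$10,844,681

i = 0.113/12 = 0.00941667 per month; n = 27·12 = 324.
Accumulation factor s(324|0.00941667) × (1+i) = 2126.408052; FV = 5100 × 2126.408052 = 10,844,681.0643
(Beginning-of-period payments → annuity-due factor ×(1+i).)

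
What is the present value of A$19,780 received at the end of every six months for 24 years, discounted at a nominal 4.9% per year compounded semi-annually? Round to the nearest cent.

i = 0.049/2 = 0.0245 per half-year; n = 24·2 = 48.
Annuity factor a(48|0.0245) = 28.044303; PV = 19780 × 28.044303 = 554,716.3167

A$554,716.32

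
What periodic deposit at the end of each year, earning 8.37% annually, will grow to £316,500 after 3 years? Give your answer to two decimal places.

PMT = 316500 / ( [(1+0.0837)^3 − 1] / 0.0837 ) = 316500 / 3.258106 = 97,142.3367

£97,142.34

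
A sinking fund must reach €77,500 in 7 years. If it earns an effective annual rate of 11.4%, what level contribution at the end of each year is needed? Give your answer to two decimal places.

€7,824.81

FV-annuity factor = 9.904398; PMT = 77500 / 9.904398 = 7,824.8069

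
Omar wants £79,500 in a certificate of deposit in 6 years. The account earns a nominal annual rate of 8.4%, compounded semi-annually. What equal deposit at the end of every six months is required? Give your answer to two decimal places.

£5,230.49

i = 0.084/2 = 0.042 per half-year; n = 6·2 = 12.
PMT = 79500 / ( [(1+0.042)^12 − 1] / 0.042 ) = 79500 / 15.199343 = 5,230.4892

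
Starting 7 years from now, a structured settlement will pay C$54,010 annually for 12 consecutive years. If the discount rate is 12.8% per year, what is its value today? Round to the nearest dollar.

Value one period before first payment (t=6): 54010 × [1 − (1+0.128)^(−12)] / 0.128 = 54010 × 5.971385 = 322,514.5226
Discount back 6 years: 322,514.5226 × (1+0.128)^(−6) = 322,514.5226 × 0.485451 = 156,564.9982

C$156,565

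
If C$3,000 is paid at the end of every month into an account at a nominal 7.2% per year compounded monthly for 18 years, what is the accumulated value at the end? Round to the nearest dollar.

With 12 periods per year: i = 0.006, n = 216.
Accumulation factor s(216|0.006) = 440.087245; FV = 3000 × 440.087245 = 1,320,261.7361

C$1,320,262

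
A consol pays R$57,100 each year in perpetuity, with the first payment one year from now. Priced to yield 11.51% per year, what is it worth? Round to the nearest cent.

R$496,090.36

PV = C/r = 57100/0.1151 = 496,090.3562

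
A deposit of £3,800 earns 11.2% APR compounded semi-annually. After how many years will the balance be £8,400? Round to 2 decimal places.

Periodic rate i = 0.112/2 = 0.056.
(1+i)^n = 8400/3800 = 2.21053, so n = ln 2.21053 / ln 1.056 = 14.5578 half-years
= 14.5578/2 years

7.28 years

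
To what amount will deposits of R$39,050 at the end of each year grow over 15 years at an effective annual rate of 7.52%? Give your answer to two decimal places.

FV = PMT · [(1+i)^n − 1] / i = 39050 · 26.158849 = 1,021,503.0548

R$1,021,503.05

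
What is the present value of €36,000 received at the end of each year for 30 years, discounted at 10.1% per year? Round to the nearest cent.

PV = 36000 × [1 − (1+0.101)^(−30)] / 0.101 = 36000 × 9.348838 = 336,558.1529

€336,558.15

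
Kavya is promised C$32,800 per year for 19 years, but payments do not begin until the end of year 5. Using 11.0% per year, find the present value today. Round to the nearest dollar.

C$169,379

PV at t=4 (ordinary 19-year annuity): 32800 × a(19|0.11) = 32800 × 7.839294 = 257,128.8501
Discount back 4 years: 257,128.8501 × (1+0.11)^(−4) = 257,128.8501 × 0.658731 = 169,378.7379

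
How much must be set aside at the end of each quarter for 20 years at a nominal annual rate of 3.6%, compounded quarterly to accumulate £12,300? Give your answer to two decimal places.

£105.65

With 4 periods per year: i = 0.009, n = 80.
PMT = 12300 / ( [(1+0.009)^80 − 1] / 0.009 ) = 12300 / 116.425240 = 105.6472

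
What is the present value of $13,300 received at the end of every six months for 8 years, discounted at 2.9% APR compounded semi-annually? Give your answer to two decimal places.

$188,705.72

With 2 periods per year: i = 0.0145, n = 16.
Annuity factor a(16|0.0145) = 14.188400; PV = 13300 × 14.188400 = 188,705.7150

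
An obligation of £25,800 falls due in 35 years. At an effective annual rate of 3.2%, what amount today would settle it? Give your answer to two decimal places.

PV = FV·(1+i)^(−n) = 25,800 × 0.332055 = 8,567.0303

£8,567.03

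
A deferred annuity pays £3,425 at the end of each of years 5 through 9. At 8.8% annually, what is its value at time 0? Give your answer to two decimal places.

£9,556.81

PV at t=4 (ordinary 5-year annuity): 3425 × a(5|0.088) = 3425 × 3.909920 = 13,391.4767
PV₀ = 13,391.4767 / (1+0.088)^4 = 13,391.4767 / 1.401250 = 9,556.8086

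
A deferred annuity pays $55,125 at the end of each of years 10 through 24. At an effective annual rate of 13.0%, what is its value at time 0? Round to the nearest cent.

Value one period before first payment (t=9): 55125 × [1 − (1+0.13)^(−15)] / 0.13 = 55125 × 6.462379 = 356,238.6326
Discount back 9 years: 356,238.6326 × (1+0.13)^(−9) = 356,238.6326 × 0.332885 = 118,586.4379

$118,586.44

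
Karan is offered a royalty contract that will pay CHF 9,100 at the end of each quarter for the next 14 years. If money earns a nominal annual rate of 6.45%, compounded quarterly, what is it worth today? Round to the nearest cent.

CHF 333,930.72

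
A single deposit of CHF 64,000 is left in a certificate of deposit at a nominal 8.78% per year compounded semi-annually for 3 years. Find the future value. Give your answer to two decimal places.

CHF 82,819.64

Periodic rate i = 0.0878/2 = 0.0439; n = 3 × 2 = 6 periods.
FV = PV·(1+i)^n = 64,000 × 1.294057 = 82,819.6440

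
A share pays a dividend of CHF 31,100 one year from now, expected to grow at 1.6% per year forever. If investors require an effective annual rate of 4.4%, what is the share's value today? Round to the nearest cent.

CHF 1,110,714.29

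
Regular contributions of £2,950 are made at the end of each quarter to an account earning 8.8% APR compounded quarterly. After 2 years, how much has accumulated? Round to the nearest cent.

Periodic rate i = 0.088/4 = 0.022; n = 2 × 4 = 8 periods.
FV = PMT · [(1+i)^n − 1] / i = 2950 · 8.643863 = 25,499.3947

£25,499.39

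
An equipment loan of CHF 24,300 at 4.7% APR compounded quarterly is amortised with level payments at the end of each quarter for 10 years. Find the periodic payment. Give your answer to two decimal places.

CHF 764.90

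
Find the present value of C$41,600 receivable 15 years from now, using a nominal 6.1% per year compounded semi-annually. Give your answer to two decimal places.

Periodic rate i = 0.061/2 = 0.0305; n = 15 × 2 = 30 periods.
PV = 41,600 / (1 + 0.0305)^30 = 41,600 / 2.462861 = 16,890.9255

C$16,890.93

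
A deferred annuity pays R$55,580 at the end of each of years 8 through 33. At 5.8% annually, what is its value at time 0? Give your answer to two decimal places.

Value one period before first payment (t=7): 55580 × [1 − (1+0.058)^(−26)] / 0.058 = 55580 × 13.260815 = 737,036.0970
PV₀ = 737,036.0970 / (1+0.058)^7 = 737,036.0970 / 1.483883 = 496,694.1951

R$496,694.20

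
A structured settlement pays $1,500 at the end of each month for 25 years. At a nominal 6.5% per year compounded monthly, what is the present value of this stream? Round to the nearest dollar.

$222,154

Periodic rate i = 0.065/12 = 0.00541667; n = 25 × 12 = 300 periods.
PV = PMT · [1 − (1+i)^(−n)] / i = 1500 · 148.102695 = 222,154.0419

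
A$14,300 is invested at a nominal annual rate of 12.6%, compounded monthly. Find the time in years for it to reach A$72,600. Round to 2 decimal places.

12.96 years

Periodic rate i = 0.126/12 = 0.0105.
n = ln(72600/14300) / ln(1+0.0105) = ln(5.07692) / 0.010445 = 155.5448 months
= 155.5448/12 years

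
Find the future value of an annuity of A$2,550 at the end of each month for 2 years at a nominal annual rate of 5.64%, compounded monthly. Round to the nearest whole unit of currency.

A$64,625

Periodic rate i = 0.0564/12 = 0.0047; n = 2 × 12 = 24 periods.
FV = PMT · [(1+i)^n − 1] / i = 2550 · 25.343034 = 64,624.7378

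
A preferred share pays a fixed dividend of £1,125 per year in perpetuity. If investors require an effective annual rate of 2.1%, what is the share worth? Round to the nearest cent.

£53,571.43

PV = C/r = 1125/0.021 = 53,571.4286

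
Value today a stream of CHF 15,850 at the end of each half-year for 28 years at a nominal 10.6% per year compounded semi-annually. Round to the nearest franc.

Periodic rate i = 0.106/2 = 0.053; n = 28 × 2 = 56 periods.
Annuity factor a(56|0.053) = 17.821434; PV = 15850 × 17.821434 = 282,469.7273

CHF 282,470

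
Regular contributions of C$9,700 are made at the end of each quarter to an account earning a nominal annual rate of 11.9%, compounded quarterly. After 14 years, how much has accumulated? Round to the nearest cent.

C$1,357,653.02

Periodic rate i = 0.119/4 = 0.02975; n = 14 × 4 = 56 periods.
FV = 9700 × [(1+0.02975)^56 − 1] / 0.02975 = 9700 × 139.964229 = 1,357,653.0205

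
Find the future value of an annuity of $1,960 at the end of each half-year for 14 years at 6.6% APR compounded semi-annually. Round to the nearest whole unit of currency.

$88,024

Periodic rate i = 0.066/2 = 0.033; n = 14 × 2 = 28 periods.
FV = 1960 × [(1+0.033)^28 − 1] / 0.033 = 1960 × 44.910342 = 88,024.2708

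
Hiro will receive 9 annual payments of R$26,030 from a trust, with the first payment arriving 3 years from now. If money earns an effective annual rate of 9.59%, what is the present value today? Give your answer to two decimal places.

PV at t=2 (ordinary 9-year annuity): 26030 × a(9|0.0959) = 26030 × 5.854088 = 152,381.9105
PV₀ = 152,381.9105 / (1+0.0959)^2 = 152,381.9105 / 1.200997 = 126,879.5298

R$126,879.53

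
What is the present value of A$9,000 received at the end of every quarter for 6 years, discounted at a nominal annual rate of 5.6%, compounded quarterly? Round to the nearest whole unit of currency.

Periodic rate i = 0.056/4 = 0.014; n = 6 × 4 = 24 periods.
Annuity factor a(24|0.014) = 20.264977; PV = 9000 × 20.264977 = 182,384.7965

A$182,385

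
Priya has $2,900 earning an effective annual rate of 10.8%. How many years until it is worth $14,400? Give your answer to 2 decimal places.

n = ln(14400/2900) / ln(1+0.108) = ln(4.96552) / 0.102557 = 15.6257 years

15.63 years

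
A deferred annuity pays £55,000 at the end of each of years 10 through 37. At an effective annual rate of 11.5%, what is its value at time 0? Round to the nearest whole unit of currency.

£171,031

PV at t=9 (ordinary 28-year annuity): 55000 × a(28|0.115) = 55000 × 8.282979 = 455,563.8641
Discount back 9 years: 455,563.8641 × (1+0.115)^(−9) = 455,563.8641 × 0.375428 = 171,031.2467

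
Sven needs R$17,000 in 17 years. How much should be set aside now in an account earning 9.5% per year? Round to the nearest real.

R$3,634

PV = FV·(1+i)^(−n) = 17,000 × 0.213777 = 3,634.2006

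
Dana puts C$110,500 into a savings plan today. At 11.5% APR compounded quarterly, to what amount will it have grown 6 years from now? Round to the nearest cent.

C$218,171.81

With 4 periods per year: i = 0.02875, n = 24.
110,500 × (1+0.02875)^24 = 110,500 × 1.974406 = 218,171.8103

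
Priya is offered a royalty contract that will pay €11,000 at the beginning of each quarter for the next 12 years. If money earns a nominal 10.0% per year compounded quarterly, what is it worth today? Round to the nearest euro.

€313,142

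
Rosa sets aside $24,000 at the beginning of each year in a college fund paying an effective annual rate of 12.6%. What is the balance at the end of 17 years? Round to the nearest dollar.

FV = 24000 × [(1+0.126)^17 − 1] / 0.126 × (1+i) = 24000 × 58.255943 = 1,398,142.6368
(Beginning-of-period payments → annuity-due factor ×(1+i).)

$1,398,143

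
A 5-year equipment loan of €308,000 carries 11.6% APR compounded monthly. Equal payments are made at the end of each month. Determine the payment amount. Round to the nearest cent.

€6,789.20

Periodic rate i = 0.116/12 = 0.00966667; n = 5 × 12 = 60 periods.
PMT = 308000 / ( [1 − (1+0.00966667)^(−60)] / 0.00966667 ) = 308000 / 45.366199 = 6,789.1957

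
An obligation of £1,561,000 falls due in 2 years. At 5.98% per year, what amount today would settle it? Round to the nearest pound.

£1,389,809

PV = FV·(1+i)^(−n) = 1,561,000 × 0.890332 = 1,389,808.8496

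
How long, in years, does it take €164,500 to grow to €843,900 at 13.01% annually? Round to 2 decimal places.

13.37 years

(1+i)^n = 843900/164500 = 5.13009, so n = ln 5.13009 / ln 1.1301 = 13.3691 years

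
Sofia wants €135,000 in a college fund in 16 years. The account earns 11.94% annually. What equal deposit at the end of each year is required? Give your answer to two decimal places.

FV-annuity factor = 42.529799; PMT = 135000 / 42.529799 = 3,174.2449

€3,174.24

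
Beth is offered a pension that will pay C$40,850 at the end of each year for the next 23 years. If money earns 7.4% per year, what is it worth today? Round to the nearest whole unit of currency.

Annuity factor a(23|0.074) = 10.897320; PV = 40850 × 10.897320 = 445,155.5357

C$445,156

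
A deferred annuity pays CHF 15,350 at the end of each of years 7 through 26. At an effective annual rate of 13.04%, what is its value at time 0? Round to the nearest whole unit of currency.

CHF 51,559

Value one period before first payment (t=6): 15350 × [1 − (1+0.1304)^(−20)] / 0.1304 = 15350 × 7.007897 = 107,571.2244
Discount back 6 years: 107,571.2244 × (1+0.1304)^(−6) = 107,571.2244 × 0.479300 = 51,558.8496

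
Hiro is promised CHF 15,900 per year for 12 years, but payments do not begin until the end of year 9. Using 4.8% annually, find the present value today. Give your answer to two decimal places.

CHF 97,951.85

PV at t=8 (ordinary 12-year annuity): 15900 × a(12|0.048) = 15900 × 8.964081 = 142,528.8844
Discount back 8 years: 142,528.8844 × (1+0.048)^(−8) = 142,528.8844 × 0.687242 = 97,951.8459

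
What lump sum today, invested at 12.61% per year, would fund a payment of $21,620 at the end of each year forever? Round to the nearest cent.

PV = C/r = 21620/0.1261 = 171,451.2292

$171,451.23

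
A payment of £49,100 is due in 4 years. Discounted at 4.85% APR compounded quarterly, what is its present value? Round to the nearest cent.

Periodic rate i = 0.0485/4 = 0.012125; n = 4 × 4 = 16 periods.
PV = FV·(1+i)^(−n) = 49,100 × 0.824619 = 40,488.8140

£40,488.81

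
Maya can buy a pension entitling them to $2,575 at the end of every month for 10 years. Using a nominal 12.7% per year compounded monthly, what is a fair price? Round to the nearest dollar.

$174,521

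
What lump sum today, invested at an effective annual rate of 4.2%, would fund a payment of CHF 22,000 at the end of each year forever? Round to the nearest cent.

CHF 523,809.52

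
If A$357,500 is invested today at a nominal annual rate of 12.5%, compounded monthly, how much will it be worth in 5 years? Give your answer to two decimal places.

A$665,742.25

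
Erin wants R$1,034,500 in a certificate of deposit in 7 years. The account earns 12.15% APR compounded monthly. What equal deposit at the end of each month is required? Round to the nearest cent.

R$7,870.53

With 12 periods per year: i = 0.010125, n = 84.
PMT = 1.0345e+06 / ( [(1+0.010125)^84 − 1] / 0.010125 ) = 1.0345e+06 / 131.439715 = 7,870.5283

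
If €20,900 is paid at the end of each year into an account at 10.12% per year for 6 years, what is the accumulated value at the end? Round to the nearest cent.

€161,745.42

FV = 20900 × [(1+0.1012)^6 − 1] / 0.1012 = 20900 × 7.739015 = 161,745.4186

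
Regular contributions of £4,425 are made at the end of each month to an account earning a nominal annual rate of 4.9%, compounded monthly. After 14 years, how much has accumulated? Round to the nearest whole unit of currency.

£1,065,235

Periodic rate i = 0.049/12 = 0.00408333; n = 14 × 12 = 168 periods.
FV = PMT · [(1+i)^n − 1] / i = 4425 · 240.730988 = 1,065,234.6203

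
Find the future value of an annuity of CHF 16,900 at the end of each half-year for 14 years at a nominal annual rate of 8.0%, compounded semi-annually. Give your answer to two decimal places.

With 2 periods per year: i = 0.04, n = 28.
Accumulation factor s(28|0.04) = 49.967583; FV = 16900 × 49.967583 = 844,452.1524

CHF 844,452.15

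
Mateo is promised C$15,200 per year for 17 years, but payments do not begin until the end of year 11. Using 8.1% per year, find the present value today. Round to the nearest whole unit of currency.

PV at t=10 (ordinary 17-year annuity): 15200 × a(17|0.081) = 15200 × 9.061112 = 137,728.8958
PV₀ = 137,728.8958 / (1+0.081)^10 = 137,728.8958 / 2.178999 = 63,207.4291

C$63,207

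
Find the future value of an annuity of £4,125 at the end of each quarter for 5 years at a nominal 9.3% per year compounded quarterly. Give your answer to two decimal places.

i = 0.093/4 = 0.02325 per quarter; n = 5·4 = 20.
FV = 4125 × [(1+0.02325)^20 − 1] / 0.02325 = 4125 × 25.099440 = 103,535.1901

£103,535.19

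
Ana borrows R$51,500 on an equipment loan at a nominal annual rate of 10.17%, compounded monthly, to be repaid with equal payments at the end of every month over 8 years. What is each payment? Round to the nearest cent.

R$786.11

Periodic rate i = 0.1017/12 = 0.008475; n = 8 × 12 = 96 periods.
Annuity-PV factor = 65.512486; PMT = 51500 / 65.512486 = 786.1097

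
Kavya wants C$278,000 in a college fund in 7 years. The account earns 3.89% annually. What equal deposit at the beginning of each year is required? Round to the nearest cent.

C$33,992.85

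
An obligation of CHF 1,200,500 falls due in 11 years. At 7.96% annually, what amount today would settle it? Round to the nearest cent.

CHF 516,976.18

PV = 1,200,500 / (1 + 0.0796)^11 = 1,200,500 / 2.322157 = 516,976.1758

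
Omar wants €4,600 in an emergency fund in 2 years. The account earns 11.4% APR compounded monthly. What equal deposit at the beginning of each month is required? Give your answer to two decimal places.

i = 0.114/12 = 0.0095 per month; n = 2·12 = 24.
FV-annuity factor × (1+i) = 27.068868; PMT = 4600 / 27.068868 = 169.9369

€169.94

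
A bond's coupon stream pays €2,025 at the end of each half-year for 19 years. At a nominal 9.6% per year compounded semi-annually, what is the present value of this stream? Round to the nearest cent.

€35,084.28

With 2 periods per year: i = 0.048, n = 38.
PV = 2025 × [1 − (1+0.048)^(−38)] / 0.048 = 2025 × 17.325572 = 35,084.2835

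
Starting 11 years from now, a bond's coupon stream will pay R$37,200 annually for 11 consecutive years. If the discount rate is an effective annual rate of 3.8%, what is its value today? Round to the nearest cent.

R$226,878.93

PV at t=10 (ordinary 11-year annuity): 37200 × a(11|0.038) = 37200 × 8.855738 = 329,433.4610
Discount back 10 years: 329,433.4610 × (1+0.038)^(−10) = 329,433.4610 × 0.688694 = 226,878.9345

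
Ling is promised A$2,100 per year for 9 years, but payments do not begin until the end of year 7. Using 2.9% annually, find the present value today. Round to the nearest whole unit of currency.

Value one period before first payment (t=6): 2100 × [1 − (1+0.029)^(−9)] / 0.029 = 2100 × 7.822545 = 16,427.3439
Discount back 6 years: 16,427.3439 × (1+0.029)^(−6) = 16,427.3439 × 0.842379 = 13,838.0566

A$13,838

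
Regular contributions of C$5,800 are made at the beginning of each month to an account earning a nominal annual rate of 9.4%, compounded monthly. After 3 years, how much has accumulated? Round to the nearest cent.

C$242,017.95

Periodic rate i = 0.094/12 = 0.00783333; n = 3 × 12 = 36 periods.
Accumulation factor s(36|0.00783333) × (1+i) = 41.727233; FV = 5800 × 41.727233 = 242,017.9538
(Beginning-of-period payments → annuity-due factor ×(1+i).)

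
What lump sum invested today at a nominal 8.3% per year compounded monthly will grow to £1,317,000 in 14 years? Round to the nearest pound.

£413,688

i = 0.083/12 = 0.00691667 per month; n = 14·12 = 168.
PV = FV·(1+i)^(−n) = 1,317,000 × 0.314114 = 413,687.9107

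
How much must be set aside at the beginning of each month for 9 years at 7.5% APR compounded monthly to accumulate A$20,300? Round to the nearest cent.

Periodic rate i = 0.075/12 = 0.00625; n = 9 × 12 = 108 periods.
PMT = 20300 / ( [(1+0.00625)^108 − 1] / 0.00625 × (1+i) ) = 20300 / 154.545769 = 131.3527

A$131.35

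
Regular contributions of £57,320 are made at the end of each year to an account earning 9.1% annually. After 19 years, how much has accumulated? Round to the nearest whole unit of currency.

FV = PMT · [(1+i)^n − 1] / i = 57320 · 46.505829 = 2,665,714.1123

£2,665,714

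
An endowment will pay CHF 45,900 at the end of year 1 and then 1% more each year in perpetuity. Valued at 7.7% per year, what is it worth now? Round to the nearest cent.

PV = PMT / (i − g) = 45900 / (0.077 − 0.01) = 45900 / 0.067000 = 685,074.6269

CHF 685,074.63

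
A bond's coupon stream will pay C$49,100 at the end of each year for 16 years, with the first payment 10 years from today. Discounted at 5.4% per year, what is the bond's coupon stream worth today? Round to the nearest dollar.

Value one period before first payment (t=9): 49100 × [1 − (1+0.054)^(−16)] / 0.054 = 49100 × 10.535696 = 517,302.6804
Discount back 9 years: 517,302.6804 × (1+0.054)^(−9) = 517,302.6804 × 0.622923 = 322,239.8382

C$322,240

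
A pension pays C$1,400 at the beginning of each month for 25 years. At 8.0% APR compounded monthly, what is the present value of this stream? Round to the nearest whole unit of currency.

C$182,600

i = 0.08/12 = 0.00666667 per month; n = 25·12 = 300.
Annuity factor a(300|0.00666667) × (1+i) = 130.428286; PV = 1400 × 130.428286 = 182,599.6005
(Beginning-of-period payments → annuity-due factor ×(1+i).)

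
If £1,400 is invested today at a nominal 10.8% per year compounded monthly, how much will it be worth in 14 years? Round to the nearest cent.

£6,307.31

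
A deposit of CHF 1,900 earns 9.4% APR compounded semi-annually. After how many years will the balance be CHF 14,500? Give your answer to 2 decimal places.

22.12 years

Periodic rate i = 0.094/2 = 0.047.
(1+i)^n = 14500/1900 = 7.63158, so n = ln 7.63158 / ln 1.047 = 44.2487 half-years
= 44.2487/2 years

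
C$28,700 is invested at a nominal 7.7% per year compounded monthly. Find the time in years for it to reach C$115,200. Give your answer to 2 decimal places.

Periodic rate i = 0.077/12 = 0.00641667.
(1+i)^n = 115200/28700 = 4.01394, so n = ln 4.01394 / ln 1.00642 = 217.2821 months
= 217.2821/12 years

18.11 years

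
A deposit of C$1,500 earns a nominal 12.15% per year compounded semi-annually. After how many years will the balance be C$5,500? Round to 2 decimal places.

11.02 years

Periodic rate i = 0.1215/2 = 0.06075.
n = ln(5500/1500) / ln(1+0.06075) = ln(3.66667) / 0.058976 = 22.0306 half-years
= 22.0306/2 years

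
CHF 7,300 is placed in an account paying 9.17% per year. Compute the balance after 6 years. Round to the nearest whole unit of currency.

FV = PV·(1+i)^n = 7,300 × 1.692855 = 12,357.8444

CHF 12,358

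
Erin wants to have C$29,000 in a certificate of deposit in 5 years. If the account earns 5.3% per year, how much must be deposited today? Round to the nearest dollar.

C$22,400

Discount factor = (1+0.053)^(−5) = 0.772428; PV = 29,000 × 0.772428 = 22,400.4190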